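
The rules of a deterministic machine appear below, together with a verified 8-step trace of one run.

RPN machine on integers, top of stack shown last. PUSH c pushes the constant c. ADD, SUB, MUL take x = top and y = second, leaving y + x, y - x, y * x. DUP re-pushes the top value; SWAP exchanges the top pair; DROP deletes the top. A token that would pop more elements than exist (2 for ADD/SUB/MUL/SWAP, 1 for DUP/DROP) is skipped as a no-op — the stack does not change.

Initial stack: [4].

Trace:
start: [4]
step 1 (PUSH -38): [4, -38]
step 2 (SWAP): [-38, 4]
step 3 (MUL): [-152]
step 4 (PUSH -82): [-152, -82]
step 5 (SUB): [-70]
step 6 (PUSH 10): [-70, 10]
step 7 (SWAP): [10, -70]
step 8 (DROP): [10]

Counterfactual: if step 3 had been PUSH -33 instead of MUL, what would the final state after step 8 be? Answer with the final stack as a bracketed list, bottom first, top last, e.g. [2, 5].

(re-executing from step 3 with the substitution; state before step 3: [-38, 4])
step 3 (PUSH -33): [-38, 4, -33]
step 4 (PUSH -82): [-38, 4, -33, -82]
step 5 (SUB): [-38, 4, 49]
step 6 (PUSH 10): [-38, 4, 49, 10]
step 7 (SWAP): [-38, 4, 10, 49]
step 8 (DROP): [-38, 4, 10]

[-38, 4, 10]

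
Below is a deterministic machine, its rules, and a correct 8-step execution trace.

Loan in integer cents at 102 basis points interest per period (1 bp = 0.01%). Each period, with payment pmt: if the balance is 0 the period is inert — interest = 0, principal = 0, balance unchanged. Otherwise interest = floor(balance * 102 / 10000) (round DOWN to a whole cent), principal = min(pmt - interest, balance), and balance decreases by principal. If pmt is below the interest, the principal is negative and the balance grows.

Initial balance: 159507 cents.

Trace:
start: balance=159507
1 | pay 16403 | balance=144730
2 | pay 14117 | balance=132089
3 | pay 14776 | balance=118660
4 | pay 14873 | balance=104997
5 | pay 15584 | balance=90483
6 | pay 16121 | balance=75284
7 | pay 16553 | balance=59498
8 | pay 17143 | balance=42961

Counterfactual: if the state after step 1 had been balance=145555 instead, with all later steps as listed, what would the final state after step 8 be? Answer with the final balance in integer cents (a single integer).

state after step 1 := balance=145555
2 | pay 14117 | balance=132922
3 | pay 14776 | balance=119501
4 | pay 14873 | balance=105846
5 | pay 15584 | balance=91341
6 | pay 16121 | balance=76151
7 | pay 16553 | balance=60374
8 | pay 17143 | balance=43846

43846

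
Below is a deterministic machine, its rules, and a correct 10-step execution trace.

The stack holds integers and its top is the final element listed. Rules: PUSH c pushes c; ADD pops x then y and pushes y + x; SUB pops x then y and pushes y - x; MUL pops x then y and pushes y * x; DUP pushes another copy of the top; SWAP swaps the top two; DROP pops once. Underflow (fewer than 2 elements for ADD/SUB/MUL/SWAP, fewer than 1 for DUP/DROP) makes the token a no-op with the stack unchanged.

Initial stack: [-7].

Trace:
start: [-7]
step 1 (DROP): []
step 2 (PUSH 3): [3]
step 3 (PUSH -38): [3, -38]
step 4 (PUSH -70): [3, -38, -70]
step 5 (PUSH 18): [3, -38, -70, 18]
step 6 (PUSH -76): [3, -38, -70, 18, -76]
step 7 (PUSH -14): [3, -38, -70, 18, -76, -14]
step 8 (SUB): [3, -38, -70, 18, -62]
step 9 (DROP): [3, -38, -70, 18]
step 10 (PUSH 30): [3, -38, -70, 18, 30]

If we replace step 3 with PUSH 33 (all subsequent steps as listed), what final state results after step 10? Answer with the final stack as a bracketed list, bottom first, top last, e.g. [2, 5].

[3, 33, -70, 18, 30]

(re-executing from step 3 with the substitution; state before step 3: [3])
step 3 (PUSH 33): [3, 33]
step 4 (PUSH -70): [3, 33, -70]
step 5 (PUSH 18): [3, 33, -70, 18]
step 6 (PUSH -76): [3, 33, -70, 18, -76]
step 7 (PUSH -14): [3, 33, -70, 18, -76, -14]
step 8 (SUB): [3, 33, -70, 18, -62]
step 9 (DROP): [3, 33, -70, 18]
step 10 (PUSH 30): [3, 33, -70, 18, 30]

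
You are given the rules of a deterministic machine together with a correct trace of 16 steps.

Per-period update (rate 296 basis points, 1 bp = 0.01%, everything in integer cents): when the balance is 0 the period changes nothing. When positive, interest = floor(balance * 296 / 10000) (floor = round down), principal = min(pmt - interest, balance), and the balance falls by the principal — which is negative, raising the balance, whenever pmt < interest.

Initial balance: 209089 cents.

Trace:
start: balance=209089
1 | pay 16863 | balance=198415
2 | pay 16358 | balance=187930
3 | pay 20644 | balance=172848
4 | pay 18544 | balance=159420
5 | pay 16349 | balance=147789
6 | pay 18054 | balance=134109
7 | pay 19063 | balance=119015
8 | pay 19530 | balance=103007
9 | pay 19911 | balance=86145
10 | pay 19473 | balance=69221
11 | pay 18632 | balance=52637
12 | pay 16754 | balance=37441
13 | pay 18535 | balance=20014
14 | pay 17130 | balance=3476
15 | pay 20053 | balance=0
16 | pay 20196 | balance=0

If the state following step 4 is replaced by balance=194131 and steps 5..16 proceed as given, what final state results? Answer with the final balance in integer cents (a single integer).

12101

state after step 4 := balance=194131
5 | pay 16349 | balance=183528
6 | pay 18054 | balance=170906
7 | pay 19063 | balance=156901
8 | pay 19530 | balance=142015
9 | pay 19911 | balance=126307
10 | pay 19473 | balance=110572
11 | pay 18632 | balance=95212
12 | pay 16754 | balance=81276
13 | pay 18535 | balance=65146
14 | pay 17130 | balance=49944
15 | pay 20053 | balance=31369
16 | pay 20196 | balance=12101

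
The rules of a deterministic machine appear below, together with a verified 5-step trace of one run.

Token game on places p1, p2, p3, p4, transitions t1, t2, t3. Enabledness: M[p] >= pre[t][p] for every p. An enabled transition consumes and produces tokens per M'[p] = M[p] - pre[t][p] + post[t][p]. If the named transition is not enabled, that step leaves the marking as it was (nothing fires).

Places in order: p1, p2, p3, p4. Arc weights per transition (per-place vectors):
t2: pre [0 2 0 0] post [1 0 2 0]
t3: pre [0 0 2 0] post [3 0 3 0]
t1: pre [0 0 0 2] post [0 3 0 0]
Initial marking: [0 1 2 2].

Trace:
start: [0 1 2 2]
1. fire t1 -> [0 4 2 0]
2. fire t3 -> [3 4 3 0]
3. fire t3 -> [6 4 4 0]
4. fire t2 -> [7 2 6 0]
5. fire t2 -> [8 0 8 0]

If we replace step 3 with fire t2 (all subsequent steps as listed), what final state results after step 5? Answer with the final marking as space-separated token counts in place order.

(re-executing from step 3 with the substitution; state before step 3: [3 4 3 0])
3. fire t2 -> [4 2 5 0]
4. fire t2 -> [5 0 7 0]
5. fire t2 -> [5 0 7 0]

5 0 7 0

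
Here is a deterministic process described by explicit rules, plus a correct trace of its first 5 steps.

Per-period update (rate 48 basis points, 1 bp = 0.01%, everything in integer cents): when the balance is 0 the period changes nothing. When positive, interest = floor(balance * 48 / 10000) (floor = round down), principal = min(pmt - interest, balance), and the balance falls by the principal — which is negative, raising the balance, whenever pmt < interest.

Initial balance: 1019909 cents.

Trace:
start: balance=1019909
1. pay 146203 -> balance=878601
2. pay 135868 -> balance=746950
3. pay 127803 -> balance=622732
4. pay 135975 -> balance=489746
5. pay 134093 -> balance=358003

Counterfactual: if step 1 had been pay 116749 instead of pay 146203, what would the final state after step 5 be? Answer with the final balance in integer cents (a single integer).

(re-executing from step 1 with the substitution; state before step 1: balance=1019909)
1. pay 116749 -> balance=908055
2. pay 135868 -> balance=776545
3. pay 127803 -> balance=652469
4. pay 135975 -> balance=519625
5. pay 134093 -> balance=388026

388026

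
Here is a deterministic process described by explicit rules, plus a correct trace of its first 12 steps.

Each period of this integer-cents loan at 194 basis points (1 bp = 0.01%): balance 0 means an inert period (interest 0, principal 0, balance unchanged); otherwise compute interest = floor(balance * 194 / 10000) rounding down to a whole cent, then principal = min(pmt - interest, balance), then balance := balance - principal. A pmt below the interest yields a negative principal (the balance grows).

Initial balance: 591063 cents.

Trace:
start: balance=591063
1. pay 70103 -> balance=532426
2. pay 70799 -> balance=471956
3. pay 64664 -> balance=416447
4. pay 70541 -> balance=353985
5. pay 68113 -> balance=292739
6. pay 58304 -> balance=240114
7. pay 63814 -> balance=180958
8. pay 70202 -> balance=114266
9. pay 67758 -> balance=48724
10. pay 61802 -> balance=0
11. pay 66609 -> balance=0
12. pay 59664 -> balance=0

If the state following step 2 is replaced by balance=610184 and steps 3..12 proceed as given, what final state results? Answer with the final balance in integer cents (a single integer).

27334

state after step 2 := balance=610184
3. pay 64664 -> balance=557357
4. pay 70541 -> balance=497628
5. pay 68113 -> balance=439168
6. pay 58304 -> balance=389383
7. pay 63814 -> balance=333123
8. pay 70202 -> balance=269383
9. pay 67758 -> balance=206851
10. pay 61802 -> balance=149061
11. pay 66609 -> balance=85343
12. pay 59664 -> balance=27334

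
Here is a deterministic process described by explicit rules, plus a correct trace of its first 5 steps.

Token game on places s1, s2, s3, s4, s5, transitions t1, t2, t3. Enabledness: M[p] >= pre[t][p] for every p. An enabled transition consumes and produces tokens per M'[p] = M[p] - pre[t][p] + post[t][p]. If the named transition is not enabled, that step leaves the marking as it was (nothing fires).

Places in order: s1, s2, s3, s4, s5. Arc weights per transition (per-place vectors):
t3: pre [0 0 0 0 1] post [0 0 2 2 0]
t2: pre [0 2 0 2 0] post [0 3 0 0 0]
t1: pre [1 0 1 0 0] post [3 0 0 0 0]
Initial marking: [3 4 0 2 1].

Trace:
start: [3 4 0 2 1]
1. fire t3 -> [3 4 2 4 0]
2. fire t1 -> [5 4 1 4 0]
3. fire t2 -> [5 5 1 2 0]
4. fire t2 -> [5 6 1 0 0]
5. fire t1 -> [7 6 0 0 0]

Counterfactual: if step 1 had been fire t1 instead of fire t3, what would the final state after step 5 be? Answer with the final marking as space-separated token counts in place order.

(re-executing from step 1 with the substitution; state before step 1: [3 4 0 2 1])
1. fire t1 -> [3 4 0 2 1]
2. fire t1 -> [3 4 0 2 1]
3. fire t2 -> [3 5 0 0 1]
4. fire t2 -> [3 5 0 0 1]
5. fire t1 -> [3 5 0 0 1]

3 5 0 0 1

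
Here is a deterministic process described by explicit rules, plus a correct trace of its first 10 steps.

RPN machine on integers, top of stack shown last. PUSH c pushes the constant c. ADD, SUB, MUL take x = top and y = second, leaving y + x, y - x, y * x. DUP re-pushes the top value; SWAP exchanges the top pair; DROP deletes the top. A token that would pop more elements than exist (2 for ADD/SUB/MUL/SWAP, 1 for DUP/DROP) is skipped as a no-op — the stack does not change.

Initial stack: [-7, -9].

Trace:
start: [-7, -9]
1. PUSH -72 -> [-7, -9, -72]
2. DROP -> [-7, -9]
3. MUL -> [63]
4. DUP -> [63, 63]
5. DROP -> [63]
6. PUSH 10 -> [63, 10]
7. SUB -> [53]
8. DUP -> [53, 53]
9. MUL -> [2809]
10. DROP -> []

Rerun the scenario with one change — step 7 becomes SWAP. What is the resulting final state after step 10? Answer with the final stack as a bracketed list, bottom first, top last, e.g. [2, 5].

[10]

(re-executing from step 7 with the substitution; state before step 7: [63, 10])
7. SWAP -> [10, 63]
8. DUP -> [10, 63, 63]
9. MUL -> [10, 3969]
10. DROP -> [10]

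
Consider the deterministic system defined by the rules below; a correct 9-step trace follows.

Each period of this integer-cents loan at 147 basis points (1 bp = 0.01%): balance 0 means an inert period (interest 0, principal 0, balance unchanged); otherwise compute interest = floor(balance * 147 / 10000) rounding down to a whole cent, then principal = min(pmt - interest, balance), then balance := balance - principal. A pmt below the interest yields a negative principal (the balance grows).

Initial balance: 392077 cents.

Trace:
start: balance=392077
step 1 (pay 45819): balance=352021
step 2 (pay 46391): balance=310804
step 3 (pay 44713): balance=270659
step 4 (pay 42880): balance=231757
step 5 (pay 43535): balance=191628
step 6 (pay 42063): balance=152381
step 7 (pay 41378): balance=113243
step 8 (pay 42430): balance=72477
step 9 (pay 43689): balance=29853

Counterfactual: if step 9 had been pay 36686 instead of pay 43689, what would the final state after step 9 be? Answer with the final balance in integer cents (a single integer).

(re-executing from step 9 with the substitution; state before step 9: balance=72477)
step 9 (pay 36686): balance=36856

36856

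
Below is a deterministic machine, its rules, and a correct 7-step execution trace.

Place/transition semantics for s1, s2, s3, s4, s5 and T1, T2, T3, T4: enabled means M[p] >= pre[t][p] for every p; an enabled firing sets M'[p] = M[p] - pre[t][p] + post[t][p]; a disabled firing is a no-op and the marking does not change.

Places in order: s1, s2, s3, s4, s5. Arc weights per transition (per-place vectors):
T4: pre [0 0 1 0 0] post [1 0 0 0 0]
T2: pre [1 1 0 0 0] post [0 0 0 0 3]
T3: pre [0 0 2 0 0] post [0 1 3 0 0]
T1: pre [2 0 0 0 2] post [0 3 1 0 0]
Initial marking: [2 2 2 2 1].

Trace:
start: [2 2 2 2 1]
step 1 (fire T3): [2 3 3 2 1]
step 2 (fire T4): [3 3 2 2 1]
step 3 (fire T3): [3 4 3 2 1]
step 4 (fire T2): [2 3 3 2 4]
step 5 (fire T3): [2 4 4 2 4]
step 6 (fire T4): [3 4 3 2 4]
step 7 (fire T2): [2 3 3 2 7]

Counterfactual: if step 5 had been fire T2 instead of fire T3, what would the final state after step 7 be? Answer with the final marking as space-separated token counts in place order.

(re-executing from step 5 with the substitution; state before step 5: [2 3 3 2 4])
step 5 (fire T2): [1 2 3 2 7]
step 6 (fire T4): [2 2 2 2 7]
step 7 (fire T2): [1 1 2 2 10]

1 1 2 2 10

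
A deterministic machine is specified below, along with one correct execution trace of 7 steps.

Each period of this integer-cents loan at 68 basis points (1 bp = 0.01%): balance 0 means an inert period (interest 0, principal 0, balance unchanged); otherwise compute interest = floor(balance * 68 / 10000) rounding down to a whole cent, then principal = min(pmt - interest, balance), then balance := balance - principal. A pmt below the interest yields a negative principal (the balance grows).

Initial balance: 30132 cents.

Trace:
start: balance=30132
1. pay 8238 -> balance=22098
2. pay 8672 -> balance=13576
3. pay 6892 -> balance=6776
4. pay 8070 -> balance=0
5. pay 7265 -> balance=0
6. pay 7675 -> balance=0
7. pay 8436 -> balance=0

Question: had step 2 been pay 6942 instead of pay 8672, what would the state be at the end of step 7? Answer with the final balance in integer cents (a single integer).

0

(re-executing from step 2 with the substitution; state before step 2: balance=22098)
2. pay 6942 -> balance=15306
3. pay 6892 -> balance=8518
4. pay 8070 -> balance=505
5. pay 7265 -> balance=0
6. pay 7675 -> balance=0
7. pay 8436 -> balance=0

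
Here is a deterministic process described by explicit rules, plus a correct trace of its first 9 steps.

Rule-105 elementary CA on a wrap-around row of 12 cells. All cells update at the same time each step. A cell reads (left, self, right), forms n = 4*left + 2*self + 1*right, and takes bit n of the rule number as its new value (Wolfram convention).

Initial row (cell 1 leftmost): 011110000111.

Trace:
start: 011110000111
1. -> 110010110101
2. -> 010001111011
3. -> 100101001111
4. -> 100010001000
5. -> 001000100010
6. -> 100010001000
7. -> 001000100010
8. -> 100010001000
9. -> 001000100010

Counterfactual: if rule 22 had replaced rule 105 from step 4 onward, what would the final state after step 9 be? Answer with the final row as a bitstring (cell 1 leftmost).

(re-executing steps 4..9 under rule 22; state before step 4: 100101001111)
4. -> 011101110000
5. -> 100000001000
6. -> 110000011101
7. -> 001000100000
8. -> 011101110000
9. -> 100000001000

100000001000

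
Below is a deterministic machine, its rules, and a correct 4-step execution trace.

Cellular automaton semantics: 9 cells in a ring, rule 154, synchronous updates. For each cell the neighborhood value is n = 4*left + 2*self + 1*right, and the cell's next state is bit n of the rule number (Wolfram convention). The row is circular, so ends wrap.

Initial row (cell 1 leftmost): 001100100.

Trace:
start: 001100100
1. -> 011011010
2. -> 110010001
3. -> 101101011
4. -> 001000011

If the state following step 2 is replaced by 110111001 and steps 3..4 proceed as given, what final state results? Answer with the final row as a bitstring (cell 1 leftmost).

state after step 2 := 110111001
3. -> 100110111
4. -> 011100111

011100111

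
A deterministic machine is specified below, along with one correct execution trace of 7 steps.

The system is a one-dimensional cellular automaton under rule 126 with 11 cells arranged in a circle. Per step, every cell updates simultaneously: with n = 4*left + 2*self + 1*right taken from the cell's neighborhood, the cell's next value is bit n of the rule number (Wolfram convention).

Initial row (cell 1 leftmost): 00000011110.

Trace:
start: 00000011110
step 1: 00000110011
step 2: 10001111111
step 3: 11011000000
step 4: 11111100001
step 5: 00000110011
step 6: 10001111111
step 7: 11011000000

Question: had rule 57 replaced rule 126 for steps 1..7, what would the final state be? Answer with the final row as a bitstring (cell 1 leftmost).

10101001101

(re-executing steps 1..7 under rule 57; state before step 1: 00000011110)
step 1: 11111010001
step 2: 00000101101
step 3: 11110011010
step 4: 10001010101
step 5: 01100101011
step 6: 11010010110
step 7: 10101001101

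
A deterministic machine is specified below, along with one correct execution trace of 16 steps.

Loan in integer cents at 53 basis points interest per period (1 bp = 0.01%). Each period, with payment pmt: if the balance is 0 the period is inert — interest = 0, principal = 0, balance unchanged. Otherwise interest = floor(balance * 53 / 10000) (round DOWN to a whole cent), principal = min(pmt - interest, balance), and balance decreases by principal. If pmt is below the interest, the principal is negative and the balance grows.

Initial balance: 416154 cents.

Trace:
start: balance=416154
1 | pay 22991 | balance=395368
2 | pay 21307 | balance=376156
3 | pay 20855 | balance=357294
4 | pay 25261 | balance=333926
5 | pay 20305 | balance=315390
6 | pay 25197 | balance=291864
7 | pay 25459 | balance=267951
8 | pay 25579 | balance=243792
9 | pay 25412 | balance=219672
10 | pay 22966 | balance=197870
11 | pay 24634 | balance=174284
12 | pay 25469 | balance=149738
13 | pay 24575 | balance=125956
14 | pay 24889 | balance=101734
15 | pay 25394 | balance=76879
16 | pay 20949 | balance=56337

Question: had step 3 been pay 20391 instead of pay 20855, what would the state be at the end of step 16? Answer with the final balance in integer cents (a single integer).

56836

(re-executing from step 3 with the substitution; state before step 3: balance=376156)
3 | pay 20391 | balance=357758
4 | pay 25261 | balance=334393
5 | pay 20305 | balance=315860
6 | pay 25197 | balance=292337
7 | pay 25459 | balance=268427
8 | pay 25579 | balance=244270
9 | pay 25412 | balance=220152
10 | pay 22966 | balance=198352
11 | pay 24634 | balance=174769
12 | pay 25469 | balance=150226
13 | pay 24575 | balance=126447
14 | pay 24889 | balance=102228
15 | pay 25394 | balance=77375
16 | pay 20949 | balance=56836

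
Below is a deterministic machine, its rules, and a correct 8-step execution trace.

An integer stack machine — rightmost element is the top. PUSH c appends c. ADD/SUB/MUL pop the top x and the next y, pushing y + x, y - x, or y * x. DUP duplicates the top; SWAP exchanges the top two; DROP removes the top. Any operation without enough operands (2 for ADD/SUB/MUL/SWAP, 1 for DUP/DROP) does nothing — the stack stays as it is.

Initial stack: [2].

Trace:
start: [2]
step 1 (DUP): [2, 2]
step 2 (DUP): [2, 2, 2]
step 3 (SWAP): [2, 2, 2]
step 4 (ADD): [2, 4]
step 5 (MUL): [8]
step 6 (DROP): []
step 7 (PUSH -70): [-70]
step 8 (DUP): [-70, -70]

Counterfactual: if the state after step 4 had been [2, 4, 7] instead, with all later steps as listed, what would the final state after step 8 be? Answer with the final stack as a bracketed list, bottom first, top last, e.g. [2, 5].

[2, -70, -70]

state after step 4 := [2, 4, 7]
step 5 (MUL): [2, 28]
step 6 (DROP): [2]
step 7 (PUSH -70): [2, -70]
step 8 (DUP): [2, -70, -70]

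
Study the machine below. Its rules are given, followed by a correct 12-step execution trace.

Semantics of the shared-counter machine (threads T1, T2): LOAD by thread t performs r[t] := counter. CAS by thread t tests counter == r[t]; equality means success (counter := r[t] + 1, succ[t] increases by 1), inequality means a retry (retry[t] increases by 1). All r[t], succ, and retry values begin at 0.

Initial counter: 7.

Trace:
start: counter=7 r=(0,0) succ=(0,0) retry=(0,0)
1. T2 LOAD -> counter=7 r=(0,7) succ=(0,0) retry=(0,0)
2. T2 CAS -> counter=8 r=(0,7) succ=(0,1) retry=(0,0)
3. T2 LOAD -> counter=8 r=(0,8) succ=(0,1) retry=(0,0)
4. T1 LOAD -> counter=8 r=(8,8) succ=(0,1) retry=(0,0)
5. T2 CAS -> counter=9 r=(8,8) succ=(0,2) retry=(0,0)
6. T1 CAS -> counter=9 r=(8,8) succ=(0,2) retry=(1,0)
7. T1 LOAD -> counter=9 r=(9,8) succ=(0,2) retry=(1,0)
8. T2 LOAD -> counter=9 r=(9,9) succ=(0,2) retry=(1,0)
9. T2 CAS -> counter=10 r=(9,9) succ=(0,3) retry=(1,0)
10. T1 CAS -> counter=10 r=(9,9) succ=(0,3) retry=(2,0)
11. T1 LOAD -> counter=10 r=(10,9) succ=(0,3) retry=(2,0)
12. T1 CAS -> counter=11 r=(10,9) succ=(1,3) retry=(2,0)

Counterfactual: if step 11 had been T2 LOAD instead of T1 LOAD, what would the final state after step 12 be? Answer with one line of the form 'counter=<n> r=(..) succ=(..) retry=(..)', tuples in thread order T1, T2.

counter=10 r=(9,10) succ=(0,3) retry=(3,0)

(re-executing from step 11 with the substitution; state before step 11: counter=10 r=(9,9) succ=(0,3) retry=(2,0))
11. T2 LOAD -> counter=10 r=(9,10) succ=(0,3) retry=(2,0)
12. T1 CAS -> counter=10 r=(9,10) succ=(0,3) retry=(3,0)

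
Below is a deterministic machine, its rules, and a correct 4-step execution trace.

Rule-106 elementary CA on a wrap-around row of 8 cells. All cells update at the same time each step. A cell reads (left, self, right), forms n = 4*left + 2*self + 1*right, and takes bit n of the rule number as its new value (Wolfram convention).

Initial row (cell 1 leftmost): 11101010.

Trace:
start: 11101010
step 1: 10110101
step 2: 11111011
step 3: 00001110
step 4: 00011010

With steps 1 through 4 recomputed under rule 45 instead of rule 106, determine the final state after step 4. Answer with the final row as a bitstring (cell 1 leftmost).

00111100

(re-executing steps 1..4 under rule 45; state before step 1: 11101010)
step 1: 10011111
step 2: 00010000
step 3: 11010111
step 4: 00111100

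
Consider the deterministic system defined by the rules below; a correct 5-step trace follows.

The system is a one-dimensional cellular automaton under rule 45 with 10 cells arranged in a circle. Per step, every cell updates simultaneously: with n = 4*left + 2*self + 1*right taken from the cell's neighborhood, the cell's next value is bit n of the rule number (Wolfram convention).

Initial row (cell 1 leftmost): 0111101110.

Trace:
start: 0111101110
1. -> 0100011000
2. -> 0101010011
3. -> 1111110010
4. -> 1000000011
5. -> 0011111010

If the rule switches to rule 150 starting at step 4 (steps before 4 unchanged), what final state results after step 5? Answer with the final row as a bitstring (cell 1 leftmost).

(re-executing steps 4..5 under rule 150; state before step 4: 1111110010)
4. -> 0111101110
5. -> 1011000101

1011000101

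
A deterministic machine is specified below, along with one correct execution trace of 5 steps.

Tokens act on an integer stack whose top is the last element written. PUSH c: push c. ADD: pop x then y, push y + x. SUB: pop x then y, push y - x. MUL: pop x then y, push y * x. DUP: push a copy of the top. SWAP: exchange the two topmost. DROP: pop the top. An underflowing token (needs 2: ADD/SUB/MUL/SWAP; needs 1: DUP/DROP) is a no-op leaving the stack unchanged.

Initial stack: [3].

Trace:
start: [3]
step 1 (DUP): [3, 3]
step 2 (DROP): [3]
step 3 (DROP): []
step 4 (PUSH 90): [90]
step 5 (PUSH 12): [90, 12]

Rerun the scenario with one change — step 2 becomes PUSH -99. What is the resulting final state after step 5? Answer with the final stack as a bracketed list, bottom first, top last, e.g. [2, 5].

[3, 3, 90, 12]

(re-executing from step 2 with the substitution; state before step 2: [3, 3])
step 2 (PUSH -99): [3, 3, -99]
step 3 (DROP): [3, 3]
step 4 (PUSH 90): [3, 3, 90]
step 5 (PUSH 12): [3, 3, 90, 12]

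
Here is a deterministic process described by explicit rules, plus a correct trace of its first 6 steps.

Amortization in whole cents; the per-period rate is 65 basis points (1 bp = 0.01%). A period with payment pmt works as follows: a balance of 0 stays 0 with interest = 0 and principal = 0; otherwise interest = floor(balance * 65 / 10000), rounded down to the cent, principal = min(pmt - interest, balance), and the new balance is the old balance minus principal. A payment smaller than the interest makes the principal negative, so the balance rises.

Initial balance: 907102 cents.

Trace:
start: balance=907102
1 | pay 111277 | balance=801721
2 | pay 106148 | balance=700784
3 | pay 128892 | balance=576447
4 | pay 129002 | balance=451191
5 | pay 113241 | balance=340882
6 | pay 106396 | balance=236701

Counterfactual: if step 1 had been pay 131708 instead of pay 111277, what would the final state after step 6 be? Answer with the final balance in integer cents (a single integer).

(re-executing from step 1 with the substitution; state before step 1: balance=907102)
1 | pay 131708 | balance=781290
2 | pay 106148 | balance=680220
3 | pay 128892 | balance=555749
4 | pay 129002 | balance=430359
5 | pay 113241 | balance=319915
6 | pay 106396 | balance=215598

215598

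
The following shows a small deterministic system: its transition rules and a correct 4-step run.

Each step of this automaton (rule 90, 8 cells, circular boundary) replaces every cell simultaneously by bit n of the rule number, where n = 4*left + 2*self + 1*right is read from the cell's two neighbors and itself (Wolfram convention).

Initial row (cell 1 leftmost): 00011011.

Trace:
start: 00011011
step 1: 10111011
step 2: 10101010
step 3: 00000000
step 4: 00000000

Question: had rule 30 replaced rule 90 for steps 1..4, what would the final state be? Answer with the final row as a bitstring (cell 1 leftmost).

(re-executing steps 1..4 under rule 30; state before step 1: 00011011)
step 1: 10110010
step 2: 10101110
step 3: 10101000
step 4: 10101101

10101101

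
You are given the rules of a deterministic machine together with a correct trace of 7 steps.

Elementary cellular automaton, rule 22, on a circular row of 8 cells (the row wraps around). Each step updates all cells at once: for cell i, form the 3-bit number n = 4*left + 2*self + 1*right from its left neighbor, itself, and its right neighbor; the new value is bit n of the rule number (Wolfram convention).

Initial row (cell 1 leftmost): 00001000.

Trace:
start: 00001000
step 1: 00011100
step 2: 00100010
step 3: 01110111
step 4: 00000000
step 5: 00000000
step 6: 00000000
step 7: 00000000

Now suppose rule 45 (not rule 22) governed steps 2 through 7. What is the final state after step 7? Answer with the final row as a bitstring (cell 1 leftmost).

01101010

(re-executing steps 2..7 under rule 45; state before step 2: 00011100)
step 2: 11010001
step 3: 00110101
step 4: 00101111
step 5: 00111000
step 6: 10100011
step 7: 01101010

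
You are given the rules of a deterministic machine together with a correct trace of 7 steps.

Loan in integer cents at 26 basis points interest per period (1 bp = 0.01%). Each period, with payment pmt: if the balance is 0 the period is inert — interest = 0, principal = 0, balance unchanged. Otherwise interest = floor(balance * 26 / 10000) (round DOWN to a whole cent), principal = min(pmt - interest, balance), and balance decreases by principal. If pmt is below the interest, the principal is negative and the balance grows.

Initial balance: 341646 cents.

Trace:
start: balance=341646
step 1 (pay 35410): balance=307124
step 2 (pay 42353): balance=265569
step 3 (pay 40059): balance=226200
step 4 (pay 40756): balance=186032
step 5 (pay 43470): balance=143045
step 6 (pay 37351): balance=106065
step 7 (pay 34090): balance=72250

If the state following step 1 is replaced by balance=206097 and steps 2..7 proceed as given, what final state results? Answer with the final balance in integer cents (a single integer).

state after step 1 := balance=206097
step 2 (pay 42353): balance=164279
step 3 (pay 40059): balance=124647
step 4 (pay 40756): balance=84215
step 5 (pay 43470): balance=40963
step 6 (pay 37351): balance=3718
step 7 (pay 34090): balance=0

0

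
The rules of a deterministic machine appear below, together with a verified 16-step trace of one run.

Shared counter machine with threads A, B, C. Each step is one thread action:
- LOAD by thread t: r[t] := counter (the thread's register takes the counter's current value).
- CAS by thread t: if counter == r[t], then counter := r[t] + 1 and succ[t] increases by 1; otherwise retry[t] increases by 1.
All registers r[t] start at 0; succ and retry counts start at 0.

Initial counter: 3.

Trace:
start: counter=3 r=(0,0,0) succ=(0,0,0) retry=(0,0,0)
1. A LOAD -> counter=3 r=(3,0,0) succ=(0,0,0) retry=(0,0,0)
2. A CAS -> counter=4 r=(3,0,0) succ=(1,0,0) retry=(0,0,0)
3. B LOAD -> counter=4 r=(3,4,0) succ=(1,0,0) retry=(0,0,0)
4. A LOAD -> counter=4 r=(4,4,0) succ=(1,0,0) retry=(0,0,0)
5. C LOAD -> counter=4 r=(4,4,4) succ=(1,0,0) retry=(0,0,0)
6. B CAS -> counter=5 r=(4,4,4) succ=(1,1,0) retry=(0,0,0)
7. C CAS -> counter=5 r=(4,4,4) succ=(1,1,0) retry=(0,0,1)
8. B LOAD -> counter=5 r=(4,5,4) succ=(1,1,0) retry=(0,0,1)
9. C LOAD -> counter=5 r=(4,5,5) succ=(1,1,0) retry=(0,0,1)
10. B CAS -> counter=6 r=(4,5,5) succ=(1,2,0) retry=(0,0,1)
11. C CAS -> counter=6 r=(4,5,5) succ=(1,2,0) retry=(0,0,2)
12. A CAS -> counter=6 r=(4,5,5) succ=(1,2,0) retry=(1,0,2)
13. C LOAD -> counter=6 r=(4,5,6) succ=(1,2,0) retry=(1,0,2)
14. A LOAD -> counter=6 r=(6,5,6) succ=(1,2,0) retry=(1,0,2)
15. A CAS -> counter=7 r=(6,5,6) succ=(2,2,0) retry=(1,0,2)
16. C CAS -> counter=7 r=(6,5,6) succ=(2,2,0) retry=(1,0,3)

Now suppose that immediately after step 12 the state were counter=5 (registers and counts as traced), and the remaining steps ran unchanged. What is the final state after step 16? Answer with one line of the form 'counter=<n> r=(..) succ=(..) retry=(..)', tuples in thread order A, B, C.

state after step 12 := counter=5 r=(4,5,5) succ=(1,2,0) retry=(1,0,2)
13. C LOAD -> counter=5 r=(4,5,5) succ=(1,2,0) retry=(1,0,2)
14. A LOAD -> counter=5 r=(5,5,5) succ=(1,2,0) retry=(1,0,2)
15. A CAS -> counter=6 r=(5,5,5) succ=(2,2,0) retry=(1,0,2)
16. C CAS -> counter=6 r=(5,5,5) succ=(2,2,0) retry=(1,0,3)

counter=6 r=(5,5,5) succ=(2,2,0) retry=(1,0,3)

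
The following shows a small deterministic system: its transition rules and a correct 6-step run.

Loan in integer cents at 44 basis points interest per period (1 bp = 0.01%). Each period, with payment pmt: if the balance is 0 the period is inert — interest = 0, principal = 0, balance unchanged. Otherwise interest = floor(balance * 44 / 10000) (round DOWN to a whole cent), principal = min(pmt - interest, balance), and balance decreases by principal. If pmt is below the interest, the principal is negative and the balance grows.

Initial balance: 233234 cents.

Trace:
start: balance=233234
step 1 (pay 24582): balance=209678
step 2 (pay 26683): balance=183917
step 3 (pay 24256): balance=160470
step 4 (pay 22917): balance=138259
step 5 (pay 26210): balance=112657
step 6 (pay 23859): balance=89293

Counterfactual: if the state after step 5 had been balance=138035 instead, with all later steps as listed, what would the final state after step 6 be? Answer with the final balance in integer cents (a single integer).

state after step 5 := balance=138035
step 6 (pay 23859): balance=114783

114783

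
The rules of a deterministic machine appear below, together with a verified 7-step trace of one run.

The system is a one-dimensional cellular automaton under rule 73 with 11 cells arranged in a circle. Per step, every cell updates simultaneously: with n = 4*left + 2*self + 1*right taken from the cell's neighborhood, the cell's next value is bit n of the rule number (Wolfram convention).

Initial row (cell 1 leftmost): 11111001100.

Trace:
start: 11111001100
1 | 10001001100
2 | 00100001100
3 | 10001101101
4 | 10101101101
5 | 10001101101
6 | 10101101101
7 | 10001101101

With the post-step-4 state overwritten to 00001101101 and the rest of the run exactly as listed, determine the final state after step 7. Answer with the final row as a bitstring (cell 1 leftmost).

state after step 4 := 00001101101
5 | 01101101100
6 | 01101101101
7 | 01101101100

01101101100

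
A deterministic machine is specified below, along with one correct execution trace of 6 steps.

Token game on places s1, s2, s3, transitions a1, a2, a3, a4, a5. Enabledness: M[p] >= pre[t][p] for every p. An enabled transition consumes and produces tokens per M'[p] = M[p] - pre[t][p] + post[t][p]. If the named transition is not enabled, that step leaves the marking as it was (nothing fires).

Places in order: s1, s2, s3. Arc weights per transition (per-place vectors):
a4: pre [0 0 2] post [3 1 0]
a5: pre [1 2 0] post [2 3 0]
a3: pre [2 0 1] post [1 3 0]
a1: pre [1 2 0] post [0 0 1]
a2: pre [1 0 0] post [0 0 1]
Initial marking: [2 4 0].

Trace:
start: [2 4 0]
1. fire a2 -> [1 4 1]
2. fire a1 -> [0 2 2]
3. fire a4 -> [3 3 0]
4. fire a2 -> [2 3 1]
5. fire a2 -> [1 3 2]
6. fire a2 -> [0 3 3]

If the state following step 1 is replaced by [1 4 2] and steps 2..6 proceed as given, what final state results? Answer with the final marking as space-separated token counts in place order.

0 3 4

state after step 1 := [1 4 2]
2. fire a1 -> [0 2 3]
3. fire a4 -> [3 3 1]
4. fire a2 -> [2 3 2]
5. fire a2 -> [1 3 3]
6. fire a2 -> [0 3 4]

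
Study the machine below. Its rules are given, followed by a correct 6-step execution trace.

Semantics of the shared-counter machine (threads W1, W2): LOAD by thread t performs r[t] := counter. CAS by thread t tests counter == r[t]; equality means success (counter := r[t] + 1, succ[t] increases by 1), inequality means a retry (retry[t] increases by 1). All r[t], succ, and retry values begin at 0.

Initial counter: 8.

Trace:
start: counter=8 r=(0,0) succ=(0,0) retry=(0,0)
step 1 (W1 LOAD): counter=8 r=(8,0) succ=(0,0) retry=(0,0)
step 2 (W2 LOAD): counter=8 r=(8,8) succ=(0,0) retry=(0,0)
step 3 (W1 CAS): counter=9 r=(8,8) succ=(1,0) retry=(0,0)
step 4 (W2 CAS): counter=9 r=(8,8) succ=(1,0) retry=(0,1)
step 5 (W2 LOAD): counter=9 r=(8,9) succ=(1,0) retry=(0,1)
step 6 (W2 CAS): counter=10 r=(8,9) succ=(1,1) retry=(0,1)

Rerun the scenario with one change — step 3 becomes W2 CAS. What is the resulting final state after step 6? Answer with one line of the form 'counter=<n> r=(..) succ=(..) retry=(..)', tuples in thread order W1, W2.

(re-executing from step 3 with the substitution; state before step 3: counter=8 r=(8,8) succ=(0,0) retry=(0,0))
step 3 (W2 CAS): counter=9 r=(8,8) succ=(0,1) retry=(0,0)
step 4 (W2 CAS): counter=9 r=(8,8) succ=(0,1) retry=(0,1)
step 5 (W2 LOAD): counter=9 r=(8,9) succ=(0,1) retry=(0,1)
step 6 (W2 CAS): counter=10 r=(8,9) succ=(0,2) retry=(0,1)

counter=10 r=(8,9) succ=(0,2) retry=(0,1)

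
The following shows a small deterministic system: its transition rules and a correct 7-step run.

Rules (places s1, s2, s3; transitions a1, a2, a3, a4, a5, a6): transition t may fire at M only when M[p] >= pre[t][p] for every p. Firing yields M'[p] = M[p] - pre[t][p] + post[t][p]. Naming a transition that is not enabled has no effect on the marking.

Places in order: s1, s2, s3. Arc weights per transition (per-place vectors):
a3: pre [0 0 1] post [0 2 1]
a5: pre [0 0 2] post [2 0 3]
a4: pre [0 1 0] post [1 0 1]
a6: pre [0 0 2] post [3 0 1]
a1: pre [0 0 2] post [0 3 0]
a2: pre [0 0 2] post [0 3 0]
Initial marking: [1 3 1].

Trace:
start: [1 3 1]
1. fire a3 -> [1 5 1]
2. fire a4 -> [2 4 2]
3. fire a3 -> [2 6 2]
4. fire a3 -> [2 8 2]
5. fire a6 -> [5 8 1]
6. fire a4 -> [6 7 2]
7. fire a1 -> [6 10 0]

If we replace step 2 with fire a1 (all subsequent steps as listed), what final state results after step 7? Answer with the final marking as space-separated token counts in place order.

2 11 0

(re-executing from step 2 with the substitution; state before step 2: [1 5 1])
2. fire a1 -> [1 5 1]
3. fire a3 -> [1 7 1]
4. fire a3 -> [1 9 1]
5. fire a6 -> [1 9 1]
6. fire a4 -> [2 8 2]
7. fire a1 -> [2 11 0]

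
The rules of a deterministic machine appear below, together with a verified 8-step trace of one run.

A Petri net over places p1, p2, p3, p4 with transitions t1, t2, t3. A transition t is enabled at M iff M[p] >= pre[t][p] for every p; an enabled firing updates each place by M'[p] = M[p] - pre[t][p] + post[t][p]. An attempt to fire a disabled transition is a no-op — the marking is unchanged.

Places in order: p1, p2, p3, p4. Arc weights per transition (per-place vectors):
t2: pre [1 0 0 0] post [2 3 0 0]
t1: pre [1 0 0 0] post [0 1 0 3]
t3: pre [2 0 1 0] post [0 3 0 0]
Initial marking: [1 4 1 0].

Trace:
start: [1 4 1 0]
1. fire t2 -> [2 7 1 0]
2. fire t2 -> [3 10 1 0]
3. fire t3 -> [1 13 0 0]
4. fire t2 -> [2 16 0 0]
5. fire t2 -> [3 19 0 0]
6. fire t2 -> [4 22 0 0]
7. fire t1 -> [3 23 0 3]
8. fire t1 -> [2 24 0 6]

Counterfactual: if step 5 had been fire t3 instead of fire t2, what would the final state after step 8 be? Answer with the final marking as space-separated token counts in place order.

(re-executing from step 5 with the substitution; state before step 5: [2 16 0 0])
5. fire t3 -> [2 16 0 0]
6. fire t2 -> [3 19 0 0]
7. fire t1 -> [2 20 0 3]
8. fire t1 -> [1 21 0 6]

1 21 0 6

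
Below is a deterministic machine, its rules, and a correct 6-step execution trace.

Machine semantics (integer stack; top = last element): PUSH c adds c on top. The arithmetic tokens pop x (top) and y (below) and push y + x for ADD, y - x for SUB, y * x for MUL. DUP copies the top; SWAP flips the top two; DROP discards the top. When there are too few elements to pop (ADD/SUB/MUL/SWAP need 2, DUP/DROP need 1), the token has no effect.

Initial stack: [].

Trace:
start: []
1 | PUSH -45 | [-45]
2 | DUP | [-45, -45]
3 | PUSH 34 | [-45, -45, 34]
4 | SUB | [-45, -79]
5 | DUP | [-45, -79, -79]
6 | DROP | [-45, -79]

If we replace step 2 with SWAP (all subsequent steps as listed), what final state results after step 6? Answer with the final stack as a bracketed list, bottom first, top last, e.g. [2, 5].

[-79]

(re-executing from step 2 with the substitution; state before step 2: [-45])
2 | SWAP | [-45]
3 | PUSH 34 | [-45, 34]
4 | SUB | [-79]
5 | DUP | [-79, -79]
6 | DROP | [-79]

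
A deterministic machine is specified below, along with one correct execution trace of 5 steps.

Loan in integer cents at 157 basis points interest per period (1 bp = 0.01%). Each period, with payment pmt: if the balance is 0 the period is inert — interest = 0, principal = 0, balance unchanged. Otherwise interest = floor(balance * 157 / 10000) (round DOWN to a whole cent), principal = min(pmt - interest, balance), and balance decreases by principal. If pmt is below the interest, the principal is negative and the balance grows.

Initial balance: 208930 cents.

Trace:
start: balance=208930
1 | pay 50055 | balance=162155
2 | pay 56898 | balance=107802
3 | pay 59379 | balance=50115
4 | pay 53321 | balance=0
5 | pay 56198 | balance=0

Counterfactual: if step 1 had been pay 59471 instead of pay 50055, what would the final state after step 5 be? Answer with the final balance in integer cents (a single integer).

0

(re-executing from step 1 with the substitution; state before step 1: balance=208930)
1 | pay 59471 | balance=152739
2 | pay 56898 | balance=98239
3 | pay 59379 | balance=40402
4 | pay 53321 | balance=0
5 | pay 56198 | balance=0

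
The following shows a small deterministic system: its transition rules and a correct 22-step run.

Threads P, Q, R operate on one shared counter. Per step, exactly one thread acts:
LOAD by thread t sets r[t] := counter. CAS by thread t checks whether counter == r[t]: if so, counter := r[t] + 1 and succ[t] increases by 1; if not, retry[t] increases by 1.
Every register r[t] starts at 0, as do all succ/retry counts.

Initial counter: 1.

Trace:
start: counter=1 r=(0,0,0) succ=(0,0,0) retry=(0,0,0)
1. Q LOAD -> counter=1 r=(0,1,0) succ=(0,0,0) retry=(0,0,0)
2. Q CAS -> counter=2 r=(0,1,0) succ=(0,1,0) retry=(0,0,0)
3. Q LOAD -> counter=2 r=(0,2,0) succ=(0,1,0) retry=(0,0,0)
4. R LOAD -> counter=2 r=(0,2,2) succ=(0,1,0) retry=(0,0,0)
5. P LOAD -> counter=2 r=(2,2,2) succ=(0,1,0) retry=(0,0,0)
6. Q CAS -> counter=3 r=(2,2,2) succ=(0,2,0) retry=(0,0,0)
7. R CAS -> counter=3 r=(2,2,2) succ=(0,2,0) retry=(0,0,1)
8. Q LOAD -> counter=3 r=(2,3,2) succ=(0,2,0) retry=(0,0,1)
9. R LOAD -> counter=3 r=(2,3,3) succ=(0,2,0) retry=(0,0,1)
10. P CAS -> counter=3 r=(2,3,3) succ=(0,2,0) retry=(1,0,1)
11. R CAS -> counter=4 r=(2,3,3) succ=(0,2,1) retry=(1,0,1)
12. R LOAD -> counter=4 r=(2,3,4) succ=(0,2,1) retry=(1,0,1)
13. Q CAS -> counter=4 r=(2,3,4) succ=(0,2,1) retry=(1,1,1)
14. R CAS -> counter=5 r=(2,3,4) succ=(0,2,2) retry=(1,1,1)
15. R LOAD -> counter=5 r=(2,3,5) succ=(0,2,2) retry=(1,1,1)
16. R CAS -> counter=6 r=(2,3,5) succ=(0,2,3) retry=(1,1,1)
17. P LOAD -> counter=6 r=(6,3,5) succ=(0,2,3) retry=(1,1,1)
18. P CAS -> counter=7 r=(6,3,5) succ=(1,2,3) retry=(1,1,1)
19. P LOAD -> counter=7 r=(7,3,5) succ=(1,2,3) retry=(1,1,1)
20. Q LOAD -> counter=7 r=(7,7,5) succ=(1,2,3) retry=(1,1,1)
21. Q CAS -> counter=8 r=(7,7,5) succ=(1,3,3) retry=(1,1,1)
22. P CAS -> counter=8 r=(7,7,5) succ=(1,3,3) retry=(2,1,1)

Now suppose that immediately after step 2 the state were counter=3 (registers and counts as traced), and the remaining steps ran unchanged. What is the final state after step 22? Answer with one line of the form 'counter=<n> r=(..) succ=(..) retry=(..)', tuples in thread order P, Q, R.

state after step 2 := counter=3 r=(0,1,0) succ=(0,1,0) retry=(0,0,0)
3. Q LOAD -> counter=3 r=(0,3,0) succ=(0,1,0) retry=(0,0,0)
4. R LOAD -> counter=3 r=(0,3,3) succ=(0,1,0) retry=(0,0,0)
5. P LOAD -> counter=3 r=(3,3,3) succ=(0,1,0) retry=(0,0,0)
6. Q CAS -> counter=4 r=(3,3,3) succ=(0,2,0) retry=(0,0,0)
7. R CAS -> counter=4 r=(3,3,3) succ=(0,2,0) retry=(0,0,1)
8. Q LOAD -> counter=4 r=(3,4,3) succ=(0,2,0) retry=(0,0,1)
9. R LOAD -> counter=4 r=(3,4,4) succ=(0,2,0) retry=(0,0,1)
10. P CAS -> counter=4 r=(3,4,4) succ=(0,2,0) retry=(1,0,1)
11. R CAS -> counter=5 r=(3,4,4) succ=(0,2,1) retry=(1,0,1)
12. R LOAD -> counter=5 r=(3,4,5) succ=(0,2,1) retry=(1,0,1)
13. Q CAS -> counter=5 r=(3,4,5) succ=(0,2,1) retry=(1,1,1)
14. R CAS -> counter=6 r=(3,4,5) succ=(0,2,2) retry=(1,1,1)
15. R LOAD -> counter=6 r=(3,4,6) succ=(0,2,2) retry=(1,1,1)
16. R CAS -> counter=7 r=(3,4,6) succ=(0,2,3) retry=(1,1,1)
17. P LOAD -> counter=7 r=(7,4,6) succ=(0,2,3) retry=(1,1,1)
18. P CAS -> counter=8 r=(7,4,6) succ=(1,2,3) retry=(1,1,1)
19. P LOAD -> counter=8 r=(8,4,6) succ=(1,2,3) retry=(1,1,1)
20. Q LOAD -> counter=8 r=(8,8,6) succ=(1,2,3) retry=(1,1,1)
21. Q CAS -> counter=9 r=(8,8,6) succ=(1,3,3) retry=(1,1,1)
22. P CAS -> counter=9 r=(8,8,6) succ=(1,3,3) retry=(2,1,1)

counter=9 r=(8,8,6) succ=(1,3,3) retry=(2,1,1)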